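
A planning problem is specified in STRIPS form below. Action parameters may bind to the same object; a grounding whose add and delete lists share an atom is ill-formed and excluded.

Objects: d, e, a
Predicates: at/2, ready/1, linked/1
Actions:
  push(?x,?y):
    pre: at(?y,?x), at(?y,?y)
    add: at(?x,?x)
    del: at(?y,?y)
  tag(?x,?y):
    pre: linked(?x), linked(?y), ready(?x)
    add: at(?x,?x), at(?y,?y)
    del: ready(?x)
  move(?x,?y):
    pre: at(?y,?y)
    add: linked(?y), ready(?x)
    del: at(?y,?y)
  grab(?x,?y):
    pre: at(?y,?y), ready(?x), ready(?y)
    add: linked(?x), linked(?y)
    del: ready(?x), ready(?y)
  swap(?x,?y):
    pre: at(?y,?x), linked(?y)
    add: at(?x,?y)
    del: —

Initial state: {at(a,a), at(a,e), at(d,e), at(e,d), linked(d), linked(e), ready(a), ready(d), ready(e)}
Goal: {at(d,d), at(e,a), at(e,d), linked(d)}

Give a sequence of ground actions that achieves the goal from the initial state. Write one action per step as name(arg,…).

tag(d,d); move(d,a); swap(e,a)

1. tag(d,d)  →  {at(a,a), at(a,e), at(d,d), at(d,e), at(e,d), linked(d), linked(e), ready(a), ready(e)}
2. move(d,a)  →  {at(a,e), at(d,d), at(d,e), at(e,d), linked(a), linked(d), linked(e), ready(a), ready(d), ready(e)}
3. swap(e,a)  →  {at(a,e), at(d,d), at(d,e), at(e,a), at(e,d), linked(a), linked(d), linked(e), ready(a), ready(d), ready(e)}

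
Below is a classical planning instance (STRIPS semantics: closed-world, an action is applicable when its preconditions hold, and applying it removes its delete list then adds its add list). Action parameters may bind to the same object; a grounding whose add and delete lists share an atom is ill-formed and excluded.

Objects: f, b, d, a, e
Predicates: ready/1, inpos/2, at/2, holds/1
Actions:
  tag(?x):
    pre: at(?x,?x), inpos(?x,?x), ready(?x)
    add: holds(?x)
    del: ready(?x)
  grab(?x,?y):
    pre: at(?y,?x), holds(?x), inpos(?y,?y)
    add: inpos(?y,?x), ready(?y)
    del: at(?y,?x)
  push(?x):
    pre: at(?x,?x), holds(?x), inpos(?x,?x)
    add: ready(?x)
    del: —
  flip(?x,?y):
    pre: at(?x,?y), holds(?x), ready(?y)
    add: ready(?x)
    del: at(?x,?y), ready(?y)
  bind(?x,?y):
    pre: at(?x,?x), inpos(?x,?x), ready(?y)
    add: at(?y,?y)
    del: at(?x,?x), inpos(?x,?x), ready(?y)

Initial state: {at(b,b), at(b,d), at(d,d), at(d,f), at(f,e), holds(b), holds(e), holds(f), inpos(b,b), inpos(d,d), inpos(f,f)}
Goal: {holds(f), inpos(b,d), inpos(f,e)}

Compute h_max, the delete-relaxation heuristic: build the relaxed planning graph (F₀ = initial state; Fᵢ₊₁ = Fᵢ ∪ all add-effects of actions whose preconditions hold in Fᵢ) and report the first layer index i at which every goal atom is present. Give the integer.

3

F0 = init (11 atoms)
F1 = F0 ∪ {inpos(d,f), inpos(f,e), ready(b), ready(d), ready(f)}  (16 atoms)
F2 = F1 ∪ {at(f,f), holds(d)}  (18 atoms)
F3 = F2 ∪ {inpos(b,d)}  (19 atoms)
goal ⊆ F3  ⇒  h_max = 3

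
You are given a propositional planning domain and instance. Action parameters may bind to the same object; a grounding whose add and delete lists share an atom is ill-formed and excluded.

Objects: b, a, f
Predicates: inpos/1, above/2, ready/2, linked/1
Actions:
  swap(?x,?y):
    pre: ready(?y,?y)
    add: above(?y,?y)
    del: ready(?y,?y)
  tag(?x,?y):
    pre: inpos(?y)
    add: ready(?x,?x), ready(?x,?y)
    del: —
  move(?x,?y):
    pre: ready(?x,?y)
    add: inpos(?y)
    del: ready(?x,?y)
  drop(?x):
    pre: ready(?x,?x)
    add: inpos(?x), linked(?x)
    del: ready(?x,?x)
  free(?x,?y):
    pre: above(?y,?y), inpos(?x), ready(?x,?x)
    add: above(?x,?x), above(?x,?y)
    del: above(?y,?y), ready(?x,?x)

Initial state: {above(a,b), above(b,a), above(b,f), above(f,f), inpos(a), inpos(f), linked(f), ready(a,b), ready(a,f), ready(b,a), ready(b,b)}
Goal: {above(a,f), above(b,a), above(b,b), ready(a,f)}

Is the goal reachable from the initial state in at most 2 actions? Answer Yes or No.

No

1. swap(b,b)  →  {above(a,b), above(b,a), above(b,b), above(b,f), above(f,f), inpos(a), inpos(f), linked(f), ready(a,b), ready(a,f), ready(b,a)}
2. tag(a,a)  →  {above(a,b), above(b,a), above(b,b), above(b,f), above(f,f), inpos(a), inpos(f), linked(f), ready(a,a), ready(a,b), ready(a,f), ready(b,a)}
3. free(a,f)  →  {above(a,a), above(a,b), above(a,f), above(b,a), above(b,b), above(b,f), inpos(a), inpos(f), linked(f), ready(a,b), ready(a,f), ready(b,a)}
optimal plan length = 3; 3 > 2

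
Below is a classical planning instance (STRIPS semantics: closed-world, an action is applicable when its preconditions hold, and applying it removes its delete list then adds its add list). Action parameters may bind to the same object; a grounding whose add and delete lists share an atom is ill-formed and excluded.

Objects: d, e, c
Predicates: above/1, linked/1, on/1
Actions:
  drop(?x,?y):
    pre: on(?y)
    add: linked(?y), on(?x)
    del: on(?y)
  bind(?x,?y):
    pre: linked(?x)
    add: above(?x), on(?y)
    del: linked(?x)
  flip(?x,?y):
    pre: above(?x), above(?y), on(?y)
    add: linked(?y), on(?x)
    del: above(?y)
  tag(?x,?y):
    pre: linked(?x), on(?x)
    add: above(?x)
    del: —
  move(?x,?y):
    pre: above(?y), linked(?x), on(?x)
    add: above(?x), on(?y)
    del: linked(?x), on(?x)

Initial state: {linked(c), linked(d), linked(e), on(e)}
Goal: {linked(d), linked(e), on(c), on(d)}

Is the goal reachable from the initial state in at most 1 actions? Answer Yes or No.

No

1. drop(d,e)  →  {linked(c), linked(d), linked(e), on(d)}
2. bind(c,c)  →  {above(c), linked(d), linked(e), on(c), on(d)}
optimal plan length = 2; 2 > 1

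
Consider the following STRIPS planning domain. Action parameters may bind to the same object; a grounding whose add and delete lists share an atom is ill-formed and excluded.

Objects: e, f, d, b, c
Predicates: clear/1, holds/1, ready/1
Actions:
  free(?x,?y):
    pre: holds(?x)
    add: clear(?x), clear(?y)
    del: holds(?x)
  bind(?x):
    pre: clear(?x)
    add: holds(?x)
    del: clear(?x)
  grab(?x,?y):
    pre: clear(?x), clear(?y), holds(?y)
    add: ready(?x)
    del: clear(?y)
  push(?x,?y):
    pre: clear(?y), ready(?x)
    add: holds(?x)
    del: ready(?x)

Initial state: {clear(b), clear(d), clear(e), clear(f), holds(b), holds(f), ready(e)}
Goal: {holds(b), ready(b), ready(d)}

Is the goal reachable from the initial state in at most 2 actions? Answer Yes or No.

1. grab(d,f)  →  {clear(b), clear(d), clear(e), holds(b), holds(f), ready(d), ready(e)}
2. grab(b,b)  →  {clear(d), clear(e), holds(b), holds(f), ready(b), ready(d), ready(e)}
optimal plan length = 2; 2 ≤ 2

Yes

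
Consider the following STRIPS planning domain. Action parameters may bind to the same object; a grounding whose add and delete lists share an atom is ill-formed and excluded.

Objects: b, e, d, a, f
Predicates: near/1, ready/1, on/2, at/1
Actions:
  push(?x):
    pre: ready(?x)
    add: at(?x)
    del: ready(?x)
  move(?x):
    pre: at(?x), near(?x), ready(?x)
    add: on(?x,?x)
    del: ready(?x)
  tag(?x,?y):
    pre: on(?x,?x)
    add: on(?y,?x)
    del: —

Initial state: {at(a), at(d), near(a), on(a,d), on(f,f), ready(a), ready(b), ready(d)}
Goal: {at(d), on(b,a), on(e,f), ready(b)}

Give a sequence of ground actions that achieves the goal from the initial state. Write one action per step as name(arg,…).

1. move(a)  →  {at(a), at(d), near(a), on(a,a), on(a,d), on(f,f), ready(b), ready(d)}
2. tag(a,b)  →  {at(a), at(d), near(a), on(a,a), on(a,d), on(b,a), on(f,f), ready(b), ready(d)}
3. tag(f,e)  →  {at(a), at(d), near(a), on(a,a), on(a,d), on(b,a), on(e,f), on(f,f), ready(b), ready(d)}

move(a); tag(a,b); tag(f,e)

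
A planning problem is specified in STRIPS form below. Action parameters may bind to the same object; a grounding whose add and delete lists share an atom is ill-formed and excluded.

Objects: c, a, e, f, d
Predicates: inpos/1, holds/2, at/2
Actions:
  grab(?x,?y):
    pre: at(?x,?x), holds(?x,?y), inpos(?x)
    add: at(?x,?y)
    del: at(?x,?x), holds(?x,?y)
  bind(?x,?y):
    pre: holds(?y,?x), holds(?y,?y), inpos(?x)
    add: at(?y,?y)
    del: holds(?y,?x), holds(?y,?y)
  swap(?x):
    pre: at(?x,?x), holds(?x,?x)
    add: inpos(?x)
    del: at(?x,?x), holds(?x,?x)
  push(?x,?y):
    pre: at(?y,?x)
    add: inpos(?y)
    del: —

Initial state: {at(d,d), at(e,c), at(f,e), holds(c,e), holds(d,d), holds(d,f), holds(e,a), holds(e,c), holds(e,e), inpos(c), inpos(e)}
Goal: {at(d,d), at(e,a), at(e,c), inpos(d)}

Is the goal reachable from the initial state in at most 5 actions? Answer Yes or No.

Yes

1. bind(c,e)  →  {at(d,d), at(e,c), at(e,e), at(f,e), holds(c,e), holds(d,d), holds(d,f), holds(e,a), inpos(c), inpos(e)}
2. grab(e,a)  →  {at(d,d), at(e,a), at(e,c), at(f,e), holds(c,e), holds(d,d), holds(d,f), inpos(c), inpos(e)}
3. push(d,d)  →  {at(d,d), at(e,a), at(e,c), at(f,e), holds(c,e), holds(d,d), holds(d,f), inpos(c), inpos(d), inpos(e)}
optimal plan length = 3; 3 ≤ 5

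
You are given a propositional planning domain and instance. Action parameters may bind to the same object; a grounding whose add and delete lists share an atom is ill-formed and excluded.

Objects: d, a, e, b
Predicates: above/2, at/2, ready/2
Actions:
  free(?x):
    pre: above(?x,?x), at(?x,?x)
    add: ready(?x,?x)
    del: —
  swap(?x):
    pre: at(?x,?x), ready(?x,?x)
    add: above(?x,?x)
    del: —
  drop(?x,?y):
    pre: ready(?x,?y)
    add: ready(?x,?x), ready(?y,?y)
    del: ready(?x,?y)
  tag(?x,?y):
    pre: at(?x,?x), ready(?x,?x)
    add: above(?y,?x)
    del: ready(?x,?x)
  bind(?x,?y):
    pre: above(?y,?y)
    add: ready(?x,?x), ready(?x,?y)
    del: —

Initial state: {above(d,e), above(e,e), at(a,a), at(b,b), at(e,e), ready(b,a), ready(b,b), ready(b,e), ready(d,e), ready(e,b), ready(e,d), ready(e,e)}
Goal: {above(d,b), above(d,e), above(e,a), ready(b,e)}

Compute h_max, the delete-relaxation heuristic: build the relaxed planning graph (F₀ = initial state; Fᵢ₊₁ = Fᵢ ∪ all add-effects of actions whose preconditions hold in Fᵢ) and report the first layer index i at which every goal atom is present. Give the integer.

2

F0 = init (12 atoms)
F1 = F0 ∪ {above(a,b), above(a,e), above(b,b), above(b,e), above(d,b), above(e,b), ready(a,a), ready(a,e), ready(d,d)}  (21 atoms)
F2 = F1 ∪ {above(a,a), above(b,a), above(d,a), above(e,a), ready(a,b), ready(d,b)}  (27 atoms)
goal ⊆ F2  ⇒  h_max = 2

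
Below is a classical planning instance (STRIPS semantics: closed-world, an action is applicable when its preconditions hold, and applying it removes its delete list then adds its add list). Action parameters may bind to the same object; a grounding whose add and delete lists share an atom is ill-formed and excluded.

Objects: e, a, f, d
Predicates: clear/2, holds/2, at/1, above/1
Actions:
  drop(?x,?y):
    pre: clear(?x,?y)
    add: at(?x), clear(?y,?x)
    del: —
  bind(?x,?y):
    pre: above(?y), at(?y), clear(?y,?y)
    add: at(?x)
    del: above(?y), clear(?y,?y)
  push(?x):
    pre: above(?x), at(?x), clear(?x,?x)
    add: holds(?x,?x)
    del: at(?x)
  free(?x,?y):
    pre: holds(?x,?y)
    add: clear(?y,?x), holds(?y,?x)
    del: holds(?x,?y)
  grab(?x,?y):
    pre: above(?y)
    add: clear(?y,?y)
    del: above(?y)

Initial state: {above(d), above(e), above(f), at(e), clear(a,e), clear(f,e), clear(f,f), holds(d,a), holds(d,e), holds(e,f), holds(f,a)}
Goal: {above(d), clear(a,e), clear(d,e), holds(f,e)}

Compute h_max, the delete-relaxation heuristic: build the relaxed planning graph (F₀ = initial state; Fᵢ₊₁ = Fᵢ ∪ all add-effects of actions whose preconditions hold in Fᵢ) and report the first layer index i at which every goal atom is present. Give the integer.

F0 = init (11 atoms)
F1 = F0 ∪ {at(a), at(f), clear(a,d), clear(a,f), clear(d,d), clear(e,a), clear(e,d), clear(e,e), clear(e,f), holds(a,d), holds(a,f), holds(e,d), holds(f,e)}  (24 atoms)
F2 = F1 ∪ {at(d), clear(d,a), clear(d,e), clear(f,a), holds(e,e), holds(f,f)}  (30 atoms)
goal ⊆ F2  ⇒  h_max = 2

2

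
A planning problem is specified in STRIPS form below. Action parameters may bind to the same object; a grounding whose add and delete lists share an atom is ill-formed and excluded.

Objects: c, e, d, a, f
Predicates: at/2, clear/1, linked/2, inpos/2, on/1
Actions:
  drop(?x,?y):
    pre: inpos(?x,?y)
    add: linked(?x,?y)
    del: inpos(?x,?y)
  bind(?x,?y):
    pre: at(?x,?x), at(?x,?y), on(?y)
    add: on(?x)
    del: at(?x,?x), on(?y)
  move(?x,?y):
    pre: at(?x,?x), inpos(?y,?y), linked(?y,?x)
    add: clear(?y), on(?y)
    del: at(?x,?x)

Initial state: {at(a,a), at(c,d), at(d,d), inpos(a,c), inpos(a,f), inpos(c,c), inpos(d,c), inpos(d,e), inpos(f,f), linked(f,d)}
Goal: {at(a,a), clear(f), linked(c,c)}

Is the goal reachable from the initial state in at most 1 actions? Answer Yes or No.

1. drop(c,c)  →  {at(a,a), at(c,d), at(d,d), inpos(a,c), inpos(a,f), inpos(d,c), inpos(d,e), inpos(f,f), linked(c,c), linked(f,d)}
2. move(d,f)  →  {at(a,a), at(c,d), clear(f), inpos(a,c), inpos(a,f), inpos(d,c), inpos(d,e), inpos(f,f), linked(c,c), linked(f,d), on(f)}
optimal plan length = 2; 2 > 1

No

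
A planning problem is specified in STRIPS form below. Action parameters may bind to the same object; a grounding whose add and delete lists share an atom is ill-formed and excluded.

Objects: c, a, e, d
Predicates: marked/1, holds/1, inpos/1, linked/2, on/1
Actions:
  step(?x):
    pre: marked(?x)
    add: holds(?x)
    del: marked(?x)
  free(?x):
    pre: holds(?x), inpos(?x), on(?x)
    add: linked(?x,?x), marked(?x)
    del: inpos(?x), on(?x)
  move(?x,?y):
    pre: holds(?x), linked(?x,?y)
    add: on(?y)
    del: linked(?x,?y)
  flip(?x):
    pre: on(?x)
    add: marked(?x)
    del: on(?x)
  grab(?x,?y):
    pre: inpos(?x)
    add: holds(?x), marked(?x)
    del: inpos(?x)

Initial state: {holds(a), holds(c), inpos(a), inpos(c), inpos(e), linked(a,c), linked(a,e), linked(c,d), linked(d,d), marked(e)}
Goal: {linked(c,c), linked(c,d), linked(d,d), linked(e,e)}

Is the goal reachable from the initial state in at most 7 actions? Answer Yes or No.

1. step(e)  →  {holds(a), holds(c), holds(e), inpos(a), inpos(c), inpos(e), linked(a,c), linked(a,e), linked(c,d), linked(d,d)}
2. move(a,c)  →  {holds(a), holds(c), holds(e), inpos(a), inpos(c), inpos(e), linked(a,e), linked(c,d), linked(d,d), on(c)}
3. free(c)  →  {holds(a), holds(c), holds(e), inpos(a), inpos(e), linked(a,e), linked(c,c), linked(c,d), linked(d,d), marked(c)}
4. move(a,e)  →  {holds(a), holds(c), holds(e), inpos(a), inpos(e), linked(c,c), linked(c,d), linked(d,d), marked(c), on(e)}
5. free(e)  →  {holds(a), holds(c), holds(e), inpos(a), linked(c,c), linked(c,d), linked(d,d), linked(e,e), marked(c), marked(e)}
optimal plan length = 5; 5 ≤ 7

Yes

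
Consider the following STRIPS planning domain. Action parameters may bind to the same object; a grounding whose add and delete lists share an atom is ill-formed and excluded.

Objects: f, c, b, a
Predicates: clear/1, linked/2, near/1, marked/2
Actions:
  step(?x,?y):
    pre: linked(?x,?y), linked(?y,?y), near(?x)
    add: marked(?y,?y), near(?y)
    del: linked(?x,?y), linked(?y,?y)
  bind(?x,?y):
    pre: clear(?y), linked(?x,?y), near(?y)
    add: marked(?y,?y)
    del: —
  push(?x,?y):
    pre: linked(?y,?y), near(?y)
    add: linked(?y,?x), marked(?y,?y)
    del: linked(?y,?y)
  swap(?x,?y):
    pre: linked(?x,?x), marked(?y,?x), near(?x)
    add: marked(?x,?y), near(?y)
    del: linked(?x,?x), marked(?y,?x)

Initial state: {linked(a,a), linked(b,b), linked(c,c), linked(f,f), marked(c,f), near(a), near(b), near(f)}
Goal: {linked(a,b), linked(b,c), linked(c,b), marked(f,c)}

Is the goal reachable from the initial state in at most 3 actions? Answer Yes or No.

No

1. push(c,b)  →  {linked(a,a), linked(b,c), linked(c,c), linked(f,f), marked(b,b), marked(c,f), near(a), near(b), near(f)}
2. push(b,a)  →  {linked(a,b), linked(b,c), linked(c,c), linked(f,f), marked(a,a), marked(b,b), marked(c,f), near(a), near(b), near(f)}
3. swap(f,c)  →  {linked(a,b), linked(b,c), linked(c,c), marked(a,a), marked(b,b), marked(f,c), near(a), near(b), near(c), near(f)}
4. push(b,c)  →  {linked(a,b), linked(b,c), linked(c,b), marked(a,a), marked(b,b), marked(c,c), marked(f,c), near(a), near(b), near(c), near(f)}
optimal plan length = 4; 4 > 3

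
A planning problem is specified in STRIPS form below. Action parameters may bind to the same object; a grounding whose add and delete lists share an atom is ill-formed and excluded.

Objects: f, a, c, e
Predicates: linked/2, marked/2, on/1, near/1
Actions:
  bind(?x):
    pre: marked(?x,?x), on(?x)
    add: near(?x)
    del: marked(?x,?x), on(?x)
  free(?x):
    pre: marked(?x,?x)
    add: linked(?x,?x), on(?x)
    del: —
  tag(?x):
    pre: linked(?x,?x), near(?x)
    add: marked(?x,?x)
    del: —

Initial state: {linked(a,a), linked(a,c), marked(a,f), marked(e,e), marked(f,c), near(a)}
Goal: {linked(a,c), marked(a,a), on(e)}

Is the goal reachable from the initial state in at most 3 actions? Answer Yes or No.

1. free(e)  →  {linked(a,a), linked(a,c), linked(e,e), marked(a,f), marked(e,e), marked(f,c), near(a), on(e)}
2. tag(a)  →  {linked(a,a), linked(a,c), linked(e,e), marked(a,a), marked(a,f), marked(e,e), marked(f,c), near(a), on(e)}
optimal plan length = 2; 2 ≤ 3

Yes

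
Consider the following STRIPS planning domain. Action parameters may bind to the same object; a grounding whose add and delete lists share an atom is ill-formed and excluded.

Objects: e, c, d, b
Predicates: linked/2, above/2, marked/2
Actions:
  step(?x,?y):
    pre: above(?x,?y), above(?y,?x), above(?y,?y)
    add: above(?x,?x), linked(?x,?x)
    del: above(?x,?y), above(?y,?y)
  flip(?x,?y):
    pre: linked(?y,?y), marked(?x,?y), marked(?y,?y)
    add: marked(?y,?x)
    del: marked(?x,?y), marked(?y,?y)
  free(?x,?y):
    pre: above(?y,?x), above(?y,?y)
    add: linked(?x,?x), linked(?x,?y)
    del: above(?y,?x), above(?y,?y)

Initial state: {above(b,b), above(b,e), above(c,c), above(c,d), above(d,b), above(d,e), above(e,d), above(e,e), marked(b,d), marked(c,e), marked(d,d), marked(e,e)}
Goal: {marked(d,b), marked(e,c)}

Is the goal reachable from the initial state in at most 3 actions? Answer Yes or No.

1. step(d,e)  →  {above(b,b), above(b,e), above(c,c), above(c,d), above(d,b), above(d,d), above(e,d), linked(d,d), marked(b,d), marked(c,e), marked(d,d), marked(e,e)}
2. flip(b,d)  →  {above(b,b), above(b,e), above(c,c), above(c,d), above(d,b), above(d,d), above(e,d), linked(d,d), marked(c,e), marked(d,b), marked(e,e)}
3. free(e,b)  →  {above(c,c), above(c,d), above(d,b), above(d,d), above(e,d), linked(d,d), linked(e,b), linked(e,e), marked(c,e), marked(d,b), marked(e,e)}
4. flip(c,e)  →  {above(c,c), above(c,d), above(d,b), above(d,d), above(e,d), linked(d,d), linked(e,b), linked(e,e), marked(d,b), marked(e,c)}
optimal plan length = 4; 4 > 3

No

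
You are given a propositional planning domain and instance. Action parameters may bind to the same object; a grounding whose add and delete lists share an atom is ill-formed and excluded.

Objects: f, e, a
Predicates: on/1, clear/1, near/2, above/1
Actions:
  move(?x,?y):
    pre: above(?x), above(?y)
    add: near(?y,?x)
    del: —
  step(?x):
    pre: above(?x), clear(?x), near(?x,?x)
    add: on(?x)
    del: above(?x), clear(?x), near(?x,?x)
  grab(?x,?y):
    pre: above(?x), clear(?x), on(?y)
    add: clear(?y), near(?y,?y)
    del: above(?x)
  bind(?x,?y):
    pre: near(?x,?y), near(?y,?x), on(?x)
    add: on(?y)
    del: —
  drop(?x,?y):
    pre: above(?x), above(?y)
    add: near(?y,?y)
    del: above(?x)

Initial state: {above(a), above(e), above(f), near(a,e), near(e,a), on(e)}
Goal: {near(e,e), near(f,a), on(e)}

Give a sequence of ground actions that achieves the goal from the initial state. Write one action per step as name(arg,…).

move(e,e); move(a,f)

1. move(e,e)  →  {above(a), above(e), above(f), near(a,e), near(e,a), near(e,e), on(e)}
2. move(a,f)  →  {above(a), above(e), above(f), near(a,e), near(e,a), near(e,e), near(f,a), on(e)}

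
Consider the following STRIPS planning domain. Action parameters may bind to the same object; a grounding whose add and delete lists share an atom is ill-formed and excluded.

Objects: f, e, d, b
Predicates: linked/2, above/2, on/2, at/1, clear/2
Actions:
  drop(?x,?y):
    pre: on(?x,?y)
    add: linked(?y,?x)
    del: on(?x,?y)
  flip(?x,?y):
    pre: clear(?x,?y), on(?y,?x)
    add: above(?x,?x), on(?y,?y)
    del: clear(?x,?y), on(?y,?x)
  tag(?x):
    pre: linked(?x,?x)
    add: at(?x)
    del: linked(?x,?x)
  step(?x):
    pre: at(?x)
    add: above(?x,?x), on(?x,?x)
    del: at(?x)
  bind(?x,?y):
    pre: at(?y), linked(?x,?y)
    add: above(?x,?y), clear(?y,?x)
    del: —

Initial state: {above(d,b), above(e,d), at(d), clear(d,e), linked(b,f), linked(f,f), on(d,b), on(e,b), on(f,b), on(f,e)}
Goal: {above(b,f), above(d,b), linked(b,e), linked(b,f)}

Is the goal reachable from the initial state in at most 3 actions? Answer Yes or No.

Yes

1. drop(e,b)  →  {above(d,b), above(e,d), at(d), clear(d,e), linked(b,e), linked(b,f), linked(f,f), on(d,b), on(f,b), on(f,e)}
2. tag(f)  →  {above(d,b), above(e,d), at(d), at(f), clear(d,e), linked(b,e), linked(b,f), on(d,b), on(f,b), on(f,e)}
3. bind(b,f)  →  {above(b,f), above(d,b), above(e,d), at(d), at(f), clear(d,e), clear(f,b), linked(b,e), linked(b,f), on(d,b), on(f,b), on(f,e)}
optimal plan length = 3; 3 ≤ 3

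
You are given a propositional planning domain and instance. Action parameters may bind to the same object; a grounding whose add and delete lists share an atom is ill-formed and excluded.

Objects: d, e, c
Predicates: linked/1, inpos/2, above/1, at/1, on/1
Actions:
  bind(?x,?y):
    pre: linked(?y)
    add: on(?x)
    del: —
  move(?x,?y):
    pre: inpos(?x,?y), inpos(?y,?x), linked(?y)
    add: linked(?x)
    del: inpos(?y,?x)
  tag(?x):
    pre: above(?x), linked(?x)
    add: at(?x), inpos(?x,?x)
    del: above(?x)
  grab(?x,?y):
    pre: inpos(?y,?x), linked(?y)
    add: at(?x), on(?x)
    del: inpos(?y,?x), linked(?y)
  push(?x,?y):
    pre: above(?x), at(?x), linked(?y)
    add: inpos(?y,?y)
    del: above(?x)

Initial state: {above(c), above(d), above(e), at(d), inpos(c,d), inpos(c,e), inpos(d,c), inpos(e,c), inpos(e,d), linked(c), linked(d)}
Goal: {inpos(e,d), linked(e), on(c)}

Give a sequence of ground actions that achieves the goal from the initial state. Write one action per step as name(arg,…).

bind(c,d); move(e,c)

1. bind(c,d)  →  {above(c), above(d), above(e), at(d), inpos(c,d), inpos(c,e), inpos(d,c), inpos(e,c), inpos(e,d), linked(c), linked(d), on(c)}
2. move(e,c)  →  {above(c), above(d), above(e), at(d), inpos(c,d), inpos(d,c), inpos(e,c), inpos(e,d), linked(c), linked(d), linked(e), on(c)}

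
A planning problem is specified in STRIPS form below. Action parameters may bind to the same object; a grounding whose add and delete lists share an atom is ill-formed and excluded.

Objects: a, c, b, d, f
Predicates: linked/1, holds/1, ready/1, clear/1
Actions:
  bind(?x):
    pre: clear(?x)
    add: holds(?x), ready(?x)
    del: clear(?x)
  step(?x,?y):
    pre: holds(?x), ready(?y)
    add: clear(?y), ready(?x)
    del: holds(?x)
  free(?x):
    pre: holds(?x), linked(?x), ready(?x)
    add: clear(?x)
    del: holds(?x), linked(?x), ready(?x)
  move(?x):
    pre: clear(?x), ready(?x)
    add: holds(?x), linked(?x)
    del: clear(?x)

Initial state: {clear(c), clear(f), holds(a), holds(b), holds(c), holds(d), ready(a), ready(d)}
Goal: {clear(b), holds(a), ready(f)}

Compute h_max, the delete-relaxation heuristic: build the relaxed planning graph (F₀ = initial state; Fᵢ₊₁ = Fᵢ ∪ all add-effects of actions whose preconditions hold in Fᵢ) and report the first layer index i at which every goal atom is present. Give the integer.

2

F0 = init (8 atoms)
F1 = F0 ∪ {clear(a), clear(d), holds(f), ready(b), ready(c), ready(f)}  (14 atoms)
F2 = F1 ∪ {clear(b), linked(a), linked(c), linked(d), linked(f)}  (19 atoms)
goal ⊆ F2  ⇒  h_max = 2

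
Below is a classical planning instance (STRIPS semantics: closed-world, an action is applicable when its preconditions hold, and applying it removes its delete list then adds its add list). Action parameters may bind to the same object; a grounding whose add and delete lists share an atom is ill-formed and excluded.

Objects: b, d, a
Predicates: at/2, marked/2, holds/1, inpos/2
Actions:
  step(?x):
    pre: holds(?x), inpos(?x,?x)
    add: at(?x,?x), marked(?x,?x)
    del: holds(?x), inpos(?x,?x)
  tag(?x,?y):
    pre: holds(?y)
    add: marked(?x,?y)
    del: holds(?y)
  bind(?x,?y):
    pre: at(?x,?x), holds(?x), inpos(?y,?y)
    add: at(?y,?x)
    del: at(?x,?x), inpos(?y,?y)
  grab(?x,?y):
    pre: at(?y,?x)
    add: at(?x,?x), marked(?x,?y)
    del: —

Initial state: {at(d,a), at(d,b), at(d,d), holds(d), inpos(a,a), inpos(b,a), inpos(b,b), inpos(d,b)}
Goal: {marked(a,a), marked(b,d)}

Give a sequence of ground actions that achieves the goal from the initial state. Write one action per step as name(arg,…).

1. tag(b,d)  →  {at(d,a), at(d,b), at(d,d), inpos(a,a), inpos(b,a), inpos(b,b), inpos(d,b), marked(b,d)}
2. grab(a,d)  →  {at(a,a), at(d,a), at(d,b), at(d,d), inpos(a,a), inpos(b,a), inpos(b,b), inpos(d,b), marked(a,d), marked(b,d)}
3. grab(a,a)  →  {at(a,a), at(d,a), at(d,b), at(d,d), inpos(a,a), inpos(b,a), inpos(b,b), inpos(d,b), marked(a,a), marked(a,d), marked(b,d)}

tag(b,d); grab(a,d); grab(a,a)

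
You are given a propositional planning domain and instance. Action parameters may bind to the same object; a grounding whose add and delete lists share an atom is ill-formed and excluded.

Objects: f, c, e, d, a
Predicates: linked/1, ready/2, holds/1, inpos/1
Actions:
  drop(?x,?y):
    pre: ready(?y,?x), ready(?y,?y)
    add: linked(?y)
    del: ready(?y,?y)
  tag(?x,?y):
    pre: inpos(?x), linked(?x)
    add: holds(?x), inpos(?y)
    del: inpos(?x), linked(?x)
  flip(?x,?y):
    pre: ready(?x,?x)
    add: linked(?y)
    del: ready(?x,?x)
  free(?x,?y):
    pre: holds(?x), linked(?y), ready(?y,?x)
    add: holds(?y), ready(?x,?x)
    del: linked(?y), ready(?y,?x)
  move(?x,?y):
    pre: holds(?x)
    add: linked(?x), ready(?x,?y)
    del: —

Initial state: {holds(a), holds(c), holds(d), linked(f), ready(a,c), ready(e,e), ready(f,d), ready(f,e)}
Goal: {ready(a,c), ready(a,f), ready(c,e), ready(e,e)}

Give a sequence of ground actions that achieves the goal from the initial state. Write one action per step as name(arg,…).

1. move(c,e)  →  {holds(a), holds(c), holds(d), linked(c), linked(f), ready(a,c), ready(c,e), ready(e,e), ready(f,d), ready(f,e)}
2. move(a,f)  →  {holds(a), holds(c), holds(d), linked(a), linked(c), linked(f), ready(a,c), ready(a,f), ready(c,e), ready(e,e), ready(f,d), ready(f,e)}

move(c,e); move(a,f)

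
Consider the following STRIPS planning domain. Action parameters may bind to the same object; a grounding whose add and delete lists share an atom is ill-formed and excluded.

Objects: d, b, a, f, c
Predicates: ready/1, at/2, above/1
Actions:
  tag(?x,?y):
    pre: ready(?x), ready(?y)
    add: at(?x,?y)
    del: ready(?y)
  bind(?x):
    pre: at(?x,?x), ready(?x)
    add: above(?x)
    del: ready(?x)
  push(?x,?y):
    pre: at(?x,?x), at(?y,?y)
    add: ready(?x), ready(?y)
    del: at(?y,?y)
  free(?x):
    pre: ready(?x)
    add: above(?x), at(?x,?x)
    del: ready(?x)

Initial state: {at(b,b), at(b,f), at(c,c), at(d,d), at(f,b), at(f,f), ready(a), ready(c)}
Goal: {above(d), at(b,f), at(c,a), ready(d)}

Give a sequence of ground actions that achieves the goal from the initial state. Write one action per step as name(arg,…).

1. tag(c,a)  →  {at(b,b), at(b,f), at(c,a), at(c,c), at(d,d), at(f,b), at(f,f), ready(c)}
2. push(d,d)  →  {at(b,b), at(b,f), at(c,a), at(c,c), at(f,b), at(f,f), ready(c), ready(d)}
3. free(d)  →  {above(d), at(b,b), at(b,f), at(c,a), at(c,c), at(d,d), at(f,b), at(f,f), ready(c)}
4. push(d,d)  →  {above(d), at(b,b), at(b,f), at(c,a), at(c,c), at(f,b), at(f,f), ready(c), ready(d)}

tag(c,a); push(d,d); free(d); push(d,d)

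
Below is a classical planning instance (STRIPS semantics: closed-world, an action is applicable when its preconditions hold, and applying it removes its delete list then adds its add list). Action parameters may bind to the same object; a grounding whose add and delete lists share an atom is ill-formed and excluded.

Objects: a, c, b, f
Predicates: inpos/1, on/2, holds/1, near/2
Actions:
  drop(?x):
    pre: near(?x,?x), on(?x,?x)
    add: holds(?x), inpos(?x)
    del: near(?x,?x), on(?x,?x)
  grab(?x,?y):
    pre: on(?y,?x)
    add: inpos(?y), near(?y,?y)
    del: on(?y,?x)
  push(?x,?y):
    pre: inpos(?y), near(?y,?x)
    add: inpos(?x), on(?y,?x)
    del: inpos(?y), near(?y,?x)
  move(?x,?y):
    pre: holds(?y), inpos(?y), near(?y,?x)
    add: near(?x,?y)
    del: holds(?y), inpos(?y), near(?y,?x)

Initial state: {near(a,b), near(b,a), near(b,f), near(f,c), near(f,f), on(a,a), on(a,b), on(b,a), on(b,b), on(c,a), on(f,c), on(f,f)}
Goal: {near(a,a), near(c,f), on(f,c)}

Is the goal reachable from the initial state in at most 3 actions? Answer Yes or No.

Yes

1. drop(f)  →  {holds(f), inpos(f), near(a,b), near(b,a), near(b,f), near(f,c), on(a,a), on(a,b), on(b,a), on(b,b), on(c,a), on(f,c)}
2. grab(a,a)  →  {holds(f), inpos(a), inpos(f), near(a,a), near(a,b), near(b,a), near(b,f), near(f,c), on(a,b), on(b,a), on(b,b), on(c,a), on(f,c)}
3. move(c,f)  →  {inpos(a), near(a,a), near(a,b), near(b,a), near(b,f), near(c,f), on(a,b), on(b,a), on(b,b), on(c,a), on(f,c)}
optimal plan length = 3; 3 ≤ 3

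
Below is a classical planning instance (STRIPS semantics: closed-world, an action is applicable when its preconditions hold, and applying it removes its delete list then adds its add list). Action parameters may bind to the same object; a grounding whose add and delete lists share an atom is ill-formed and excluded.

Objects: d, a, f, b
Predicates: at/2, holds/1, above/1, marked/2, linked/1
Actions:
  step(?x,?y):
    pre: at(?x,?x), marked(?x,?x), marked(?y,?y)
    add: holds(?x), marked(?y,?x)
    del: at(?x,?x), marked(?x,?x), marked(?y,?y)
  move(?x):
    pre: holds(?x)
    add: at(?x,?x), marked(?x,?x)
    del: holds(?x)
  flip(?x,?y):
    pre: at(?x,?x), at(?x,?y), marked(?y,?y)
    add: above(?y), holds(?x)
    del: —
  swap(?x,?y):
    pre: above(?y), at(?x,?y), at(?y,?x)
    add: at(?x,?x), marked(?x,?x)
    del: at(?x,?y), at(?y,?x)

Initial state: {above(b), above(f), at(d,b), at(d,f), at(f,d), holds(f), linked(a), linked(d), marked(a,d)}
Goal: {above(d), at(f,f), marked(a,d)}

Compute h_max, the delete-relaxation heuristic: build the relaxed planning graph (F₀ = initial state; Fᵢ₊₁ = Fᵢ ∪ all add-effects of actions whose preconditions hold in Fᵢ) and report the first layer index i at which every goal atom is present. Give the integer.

2

F0 = init (9 atoms)
F1 = F0 ∪ {at(d,d), at(f,f), marked(d,d), marked(f,f)}  (13 atoms)
F2 = F1 ∪ {above(d), holds(d), marked(d,f), marked(f,d)}  (17 atoms)
goal ⊆ F2  ⇒  h_max = 2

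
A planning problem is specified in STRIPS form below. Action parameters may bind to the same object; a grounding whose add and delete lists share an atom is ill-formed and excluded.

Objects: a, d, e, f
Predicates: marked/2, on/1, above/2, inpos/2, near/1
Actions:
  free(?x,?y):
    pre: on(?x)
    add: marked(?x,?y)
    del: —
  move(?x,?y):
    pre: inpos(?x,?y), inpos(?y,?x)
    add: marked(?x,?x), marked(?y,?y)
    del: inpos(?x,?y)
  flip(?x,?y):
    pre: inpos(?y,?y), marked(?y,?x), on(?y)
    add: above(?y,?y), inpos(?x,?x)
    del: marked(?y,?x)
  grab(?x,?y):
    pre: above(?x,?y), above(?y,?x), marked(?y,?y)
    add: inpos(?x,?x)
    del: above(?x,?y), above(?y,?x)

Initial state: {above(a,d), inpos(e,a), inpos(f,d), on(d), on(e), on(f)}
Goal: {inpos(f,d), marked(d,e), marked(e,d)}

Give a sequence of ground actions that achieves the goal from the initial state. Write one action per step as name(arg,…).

free(d,e); free(e,d)

1. free(d,e)  →  {above(a,d), inpos(e,a), inpos(f,d), marked(d,e), on(d), on(e), on(f)}
2. free(e,d)  →  {above(a,d), inpos(e,a), inpos(f,d), marked(d,e), marked(e,d), on(d), on(e), on(f)}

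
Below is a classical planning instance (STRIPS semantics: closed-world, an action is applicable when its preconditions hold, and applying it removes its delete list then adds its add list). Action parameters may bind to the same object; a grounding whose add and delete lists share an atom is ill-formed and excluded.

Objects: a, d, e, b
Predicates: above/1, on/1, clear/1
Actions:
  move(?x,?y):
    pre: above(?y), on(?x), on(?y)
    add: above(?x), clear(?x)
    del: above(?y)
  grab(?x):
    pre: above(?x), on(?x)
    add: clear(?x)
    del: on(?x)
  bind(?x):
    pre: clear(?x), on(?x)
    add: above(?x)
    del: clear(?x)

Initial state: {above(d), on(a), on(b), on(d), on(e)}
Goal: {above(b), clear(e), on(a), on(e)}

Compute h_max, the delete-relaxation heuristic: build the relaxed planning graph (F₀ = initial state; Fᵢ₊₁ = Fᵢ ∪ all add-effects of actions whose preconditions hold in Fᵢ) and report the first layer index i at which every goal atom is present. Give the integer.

F0 = init (5 atoms)
F1 = F0 ∪ {above(a), above(b), above(e), clear(a), clear(b), clear(d), clear(e)}  (12 atoms)
goal ⊆ F1  ⇒  h_max = 1

1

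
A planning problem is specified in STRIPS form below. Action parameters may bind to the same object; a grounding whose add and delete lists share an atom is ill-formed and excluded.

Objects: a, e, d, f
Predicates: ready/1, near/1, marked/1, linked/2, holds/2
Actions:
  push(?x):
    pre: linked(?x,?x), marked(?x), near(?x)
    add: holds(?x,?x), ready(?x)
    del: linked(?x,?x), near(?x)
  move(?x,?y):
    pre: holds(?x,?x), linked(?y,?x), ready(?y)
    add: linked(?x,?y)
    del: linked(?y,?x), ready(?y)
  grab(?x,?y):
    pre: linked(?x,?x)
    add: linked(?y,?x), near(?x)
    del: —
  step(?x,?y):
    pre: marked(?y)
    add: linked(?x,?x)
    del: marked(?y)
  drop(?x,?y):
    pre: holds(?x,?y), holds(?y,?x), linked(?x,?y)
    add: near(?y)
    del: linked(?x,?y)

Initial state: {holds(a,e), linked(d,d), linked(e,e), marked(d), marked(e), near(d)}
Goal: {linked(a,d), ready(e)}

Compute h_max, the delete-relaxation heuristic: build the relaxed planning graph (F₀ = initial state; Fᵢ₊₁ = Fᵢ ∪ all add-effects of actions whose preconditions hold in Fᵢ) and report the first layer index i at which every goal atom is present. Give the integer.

F0 = init (6 atoms)
F1 = F0 ∪ {holds(d,d), linked(a,a), linked(a,d), linked(a,e), linked(d,e), linked(e,d), linked(f,d), linked(f,e), linked(f,f), near(e), ready(d)}  (17 atoms)
F2 = F1 ∪ {holds(e,e), linked(a,f), linked(d,a), linked(d,f), linked(e,a), linked(e,f), linked(f,a), near(a), near(f), ready(e)}  (27 atoms)
goal ⊆ F2  ⇒  h_max = 2

2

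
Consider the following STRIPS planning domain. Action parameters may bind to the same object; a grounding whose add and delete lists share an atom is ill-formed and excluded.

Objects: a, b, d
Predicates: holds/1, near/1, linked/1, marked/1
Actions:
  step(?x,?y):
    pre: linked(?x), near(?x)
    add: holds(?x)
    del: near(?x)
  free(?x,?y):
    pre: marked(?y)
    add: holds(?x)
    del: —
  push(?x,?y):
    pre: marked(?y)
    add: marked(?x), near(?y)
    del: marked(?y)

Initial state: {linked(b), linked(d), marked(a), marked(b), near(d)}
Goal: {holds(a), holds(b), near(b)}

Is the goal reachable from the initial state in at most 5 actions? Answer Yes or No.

1. free(a,a)  →  {holds(a), linked(b), linked(d), marked(a), marked(b), near(d)}
2. free(b,a)  →  {holds(a), holds(b), linked(b), linked(d), marked(a), marked(b), near(d)}
3. push(a,b)  →  {holds(a), holds(b), linked(b), linked(d), marked(a), near(b), near(d)}
optimal plan length = 3; 3 ≤ 5

Yes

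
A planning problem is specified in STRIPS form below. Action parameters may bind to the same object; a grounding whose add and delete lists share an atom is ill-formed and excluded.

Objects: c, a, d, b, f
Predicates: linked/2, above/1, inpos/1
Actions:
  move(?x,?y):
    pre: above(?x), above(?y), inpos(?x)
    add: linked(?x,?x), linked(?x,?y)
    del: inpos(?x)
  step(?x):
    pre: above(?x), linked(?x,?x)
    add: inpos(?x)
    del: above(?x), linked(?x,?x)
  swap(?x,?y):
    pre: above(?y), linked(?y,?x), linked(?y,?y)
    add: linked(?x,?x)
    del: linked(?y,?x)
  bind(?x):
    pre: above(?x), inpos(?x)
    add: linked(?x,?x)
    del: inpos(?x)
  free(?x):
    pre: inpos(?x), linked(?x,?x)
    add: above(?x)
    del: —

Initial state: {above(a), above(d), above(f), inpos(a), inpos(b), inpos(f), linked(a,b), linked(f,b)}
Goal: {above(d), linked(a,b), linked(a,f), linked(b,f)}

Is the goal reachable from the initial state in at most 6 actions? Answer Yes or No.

Yes

1. move(a,f)  →  {above(a), above(d), above(f), inpos(b), inpos(f), linked(a,a), linked(a,b), linked(a,f), linked(f,b)}
2. move(f,a)  →  {above(a), above(d), above(f), inpos(b), linked(a,a), linked(a,b), linked(a,f), linked(f,a), linked(f,b), linked(f,f)}
3. swap(b,f)  →  {above(a), above(d), above(f), inpos(b), linked(a,a), linked(a,b), linked(a,f), linked(b,b), linked(f,a), linked(f,f)}
4. free(b)  →  {above(a), above(b), above(d), above(f), inpos(b), linked(a,a), linked(a,b), linked(a,f), linked(b,b), linked(f,a), linked(f,f)}
5. move(b,f)  →  {above(a), above(b), above(d), above(f), linked(a,a), linked(a,b), linked(a,f), linked(b,b), linked(b,f), linked(f,a), linked(f,f)}
optimal plan length = 5; 5 ≤ 6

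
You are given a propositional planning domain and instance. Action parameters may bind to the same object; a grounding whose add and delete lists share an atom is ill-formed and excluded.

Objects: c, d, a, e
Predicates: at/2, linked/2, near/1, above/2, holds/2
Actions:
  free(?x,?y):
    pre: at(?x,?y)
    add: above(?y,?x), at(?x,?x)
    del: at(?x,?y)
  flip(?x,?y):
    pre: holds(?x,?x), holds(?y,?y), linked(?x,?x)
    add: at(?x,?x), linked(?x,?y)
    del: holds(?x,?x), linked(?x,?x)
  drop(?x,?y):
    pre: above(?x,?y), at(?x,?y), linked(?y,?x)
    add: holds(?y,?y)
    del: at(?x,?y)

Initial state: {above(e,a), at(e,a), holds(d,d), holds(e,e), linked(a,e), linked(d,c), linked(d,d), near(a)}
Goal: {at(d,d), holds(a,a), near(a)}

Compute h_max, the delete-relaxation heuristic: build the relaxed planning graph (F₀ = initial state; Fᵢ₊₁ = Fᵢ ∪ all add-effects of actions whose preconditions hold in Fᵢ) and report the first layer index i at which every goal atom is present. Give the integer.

F0 = init (8 atoms)
F1 = F0 ∪ {above(a,e), at(d,d), at(e,e), holds(a,a), linked(d,e)}  (13 atoms)
goal ⊆ F1  ⇒  h_max = 1

1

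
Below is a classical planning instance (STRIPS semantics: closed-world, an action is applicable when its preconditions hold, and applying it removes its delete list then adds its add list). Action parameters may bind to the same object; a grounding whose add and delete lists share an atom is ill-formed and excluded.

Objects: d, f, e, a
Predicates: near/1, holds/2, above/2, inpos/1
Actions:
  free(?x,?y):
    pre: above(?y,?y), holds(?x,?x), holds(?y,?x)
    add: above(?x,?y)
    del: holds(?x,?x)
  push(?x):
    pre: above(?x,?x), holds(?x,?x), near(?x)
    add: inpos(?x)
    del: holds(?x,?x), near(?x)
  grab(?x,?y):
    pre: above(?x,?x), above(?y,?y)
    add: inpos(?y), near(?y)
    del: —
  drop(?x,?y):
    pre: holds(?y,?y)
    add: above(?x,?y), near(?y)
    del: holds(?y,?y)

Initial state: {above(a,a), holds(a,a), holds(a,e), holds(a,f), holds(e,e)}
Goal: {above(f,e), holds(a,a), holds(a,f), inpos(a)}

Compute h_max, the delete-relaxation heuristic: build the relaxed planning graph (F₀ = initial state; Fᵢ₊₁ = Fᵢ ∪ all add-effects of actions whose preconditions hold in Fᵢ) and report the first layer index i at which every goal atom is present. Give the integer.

1

F0 = init (5 atoms)
F1 = F0 ∪ {above(a,e), above(d,a), above(d,e), above(e,a), above(e,e), above(f,a), above(f,e), inpos(a), near(a), near(e)}  (15 atoms)
goal ⊆ F1  ⇒  h_max = 1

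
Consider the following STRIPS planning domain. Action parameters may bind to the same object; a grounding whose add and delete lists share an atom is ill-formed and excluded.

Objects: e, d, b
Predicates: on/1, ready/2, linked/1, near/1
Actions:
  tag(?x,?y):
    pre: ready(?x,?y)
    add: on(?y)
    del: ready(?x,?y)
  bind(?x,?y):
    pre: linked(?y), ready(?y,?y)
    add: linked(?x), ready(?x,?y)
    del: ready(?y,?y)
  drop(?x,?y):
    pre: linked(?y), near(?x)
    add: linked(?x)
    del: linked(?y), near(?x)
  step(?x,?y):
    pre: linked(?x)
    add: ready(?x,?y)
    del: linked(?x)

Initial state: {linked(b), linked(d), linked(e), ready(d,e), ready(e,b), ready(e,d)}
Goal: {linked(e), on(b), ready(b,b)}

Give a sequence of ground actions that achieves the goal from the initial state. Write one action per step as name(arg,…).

tag(e,b); step(b,b)

1. tag(e,b)  →  {linked(b), linked(d), linked(e), on(b), ready(d,e), ready(e,d)}
2. step(b,b)  →  {linked(d), linked(e), on(b), ready(b,b), ready(d,e), ready(e,d)}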